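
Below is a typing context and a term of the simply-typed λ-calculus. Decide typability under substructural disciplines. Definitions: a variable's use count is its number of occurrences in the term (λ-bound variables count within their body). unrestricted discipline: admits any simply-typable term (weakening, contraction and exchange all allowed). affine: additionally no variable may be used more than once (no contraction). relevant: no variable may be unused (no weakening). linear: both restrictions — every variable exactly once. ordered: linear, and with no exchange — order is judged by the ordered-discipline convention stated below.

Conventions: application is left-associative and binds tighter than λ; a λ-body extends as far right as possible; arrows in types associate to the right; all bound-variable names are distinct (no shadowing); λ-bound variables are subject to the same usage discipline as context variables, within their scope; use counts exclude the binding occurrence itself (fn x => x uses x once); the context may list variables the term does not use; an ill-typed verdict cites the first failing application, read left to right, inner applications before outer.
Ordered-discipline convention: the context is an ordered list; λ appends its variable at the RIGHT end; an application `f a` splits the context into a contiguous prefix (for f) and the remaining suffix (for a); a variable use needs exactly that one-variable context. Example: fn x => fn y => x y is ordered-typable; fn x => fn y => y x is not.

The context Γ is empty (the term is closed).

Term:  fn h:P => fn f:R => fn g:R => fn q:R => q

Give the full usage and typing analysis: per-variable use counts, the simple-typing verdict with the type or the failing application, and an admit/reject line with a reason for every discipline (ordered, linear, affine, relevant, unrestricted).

variable uses: h (bound) ×0; f (bound) ×0; g (bound) ×0; q (bound) ×1
uses in reading order: q
typing: the term checks, with type P -> R -> R -> R -> R
ordered: ✗, h, f, g never used (weakening)
linear: ✗, h, f, g never used (weakening)
affine: ✓, at most one use each (h, f, g, q)
relevant: ✗, h, f, g never used (weakening)
unrestricted: ✓, well-typed at P -> R -> R -> R -> R; no restrictions here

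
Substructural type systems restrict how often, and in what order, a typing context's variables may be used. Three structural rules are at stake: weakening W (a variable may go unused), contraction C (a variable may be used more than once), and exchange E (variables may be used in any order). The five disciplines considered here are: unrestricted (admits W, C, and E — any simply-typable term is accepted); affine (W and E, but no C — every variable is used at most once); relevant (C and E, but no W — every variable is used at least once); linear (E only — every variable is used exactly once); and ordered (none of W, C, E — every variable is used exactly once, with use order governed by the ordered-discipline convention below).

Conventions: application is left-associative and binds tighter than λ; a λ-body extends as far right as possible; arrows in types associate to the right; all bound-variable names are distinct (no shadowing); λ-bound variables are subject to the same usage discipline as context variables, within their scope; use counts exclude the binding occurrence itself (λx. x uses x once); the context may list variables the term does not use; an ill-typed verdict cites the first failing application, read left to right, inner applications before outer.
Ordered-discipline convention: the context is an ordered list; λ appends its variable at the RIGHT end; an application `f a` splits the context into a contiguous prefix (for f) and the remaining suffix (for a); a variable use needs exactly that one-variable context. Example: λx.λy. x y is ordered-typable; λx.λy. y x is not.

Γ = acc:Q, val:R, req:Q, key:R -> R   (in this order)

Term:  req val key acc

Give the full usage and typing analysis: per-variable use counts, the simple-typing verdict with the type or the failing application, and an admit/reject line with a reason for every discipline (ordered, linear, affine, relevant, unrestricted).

counts: acc: 1, val: 1, req: 1, key: 1
left-to-right use order: req, val, key, acc
typing: ill-typed: can't apply a value of type Q
ordered ✗ (not simply typable)
linear ✗ (fails simple typing)
affine ✗ (a type mismatch blocks all five)
relevant ✗ (the type mismatch rejects it)
unrestricted ✗ (not simply typable)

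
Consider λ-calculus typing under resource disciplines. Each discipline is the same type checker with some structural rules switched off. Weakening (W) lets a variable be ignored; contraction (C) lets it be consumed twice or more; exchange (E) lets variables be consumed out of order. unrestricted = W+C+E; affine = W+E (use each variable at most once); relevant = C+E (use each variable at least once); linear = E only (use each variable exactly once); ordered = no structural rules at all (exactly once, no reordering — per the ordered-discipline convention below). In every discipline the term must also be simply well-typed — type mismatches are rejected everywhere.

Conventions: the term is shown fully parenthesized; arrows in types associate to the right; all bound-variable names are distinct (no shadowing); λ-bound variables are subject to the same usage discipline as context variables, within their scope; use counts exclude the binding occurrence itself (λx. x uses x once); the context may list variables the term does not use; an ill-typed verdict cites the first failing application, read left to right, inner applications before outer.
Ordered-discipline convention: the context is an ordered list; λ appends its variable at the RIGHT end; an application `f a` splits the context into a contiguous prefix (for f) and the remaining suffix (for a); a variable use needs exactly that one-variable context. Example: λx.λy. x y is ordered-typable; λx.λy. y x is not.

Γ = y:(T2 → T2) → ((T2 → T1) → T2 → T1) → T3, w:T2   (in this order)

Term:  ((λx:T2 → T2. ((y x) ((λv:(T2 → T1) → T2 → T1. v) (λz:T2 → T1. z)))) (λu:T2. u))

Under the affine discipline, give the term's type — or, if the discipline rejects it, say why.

term : T3
usage: y ×1; w ×0; x [bound] ×1; v [bound] ×1; z [bound] ×1; u [bound] ×1
order of uses: y, x, v, z, u
typing: well-typed — term : T3
summary: ordered ✗, linear ✗, affine ✓, relevant ✗, unrestricted ✓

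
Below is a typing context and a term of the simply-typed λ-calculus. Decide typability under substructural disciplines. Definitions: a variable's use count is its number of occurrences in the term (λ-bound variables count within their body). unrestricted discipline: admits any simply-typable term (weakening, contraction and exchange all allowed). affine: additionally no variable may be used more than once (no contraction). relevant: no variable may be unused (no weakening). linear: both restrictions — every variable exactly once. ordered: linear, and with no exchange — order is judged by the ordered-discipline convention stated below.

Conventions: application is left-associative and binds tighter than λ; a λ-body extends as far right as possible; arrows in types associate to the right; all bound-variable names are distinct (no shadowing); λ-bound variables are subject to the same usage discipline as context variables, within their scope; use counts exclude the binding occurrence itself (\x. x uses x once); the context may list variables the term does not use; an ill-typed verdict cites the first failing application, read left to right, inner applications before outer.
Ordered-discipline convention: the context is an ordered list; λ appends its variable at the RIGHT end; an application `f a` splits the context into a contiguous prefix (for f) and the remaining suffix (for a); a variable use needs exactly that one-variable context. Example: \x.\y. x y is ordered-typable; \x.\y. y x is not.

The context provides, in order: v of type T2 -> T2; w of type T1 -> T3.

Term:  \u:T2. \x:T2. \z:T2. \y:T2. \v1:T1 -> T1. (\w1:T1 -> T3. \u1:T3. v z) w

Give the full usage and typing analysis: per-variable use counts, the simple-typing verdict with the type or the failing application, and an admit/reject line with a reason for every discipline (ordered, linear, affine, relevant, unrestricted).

use counts: v: 1; w: 1; u (bound): 0; x (bound): 0; z (bound): 1; y (bound): 0; v1 (bound): 0; w1 (bound): 0; u1 (bound): 0
left-to-right use order: v, z, w
typing: ✓ — T2 -> T2 -> T2 -> T2 -> (T1 -> T1) -> T3 -> T2
ordered ✗ (unused: u, x, y, v1, w1, u1 — weakening required)
linear ✗ (unused: u, x, y, v1, w1, u1 — weakening required)
affine ✓ (v, w, u, x, z, y, v1, w1, u1: no repeats, contraction unneeded)
relevant ✗ (unused: u, x, y, v1, w1, u1 — weakening required)
unrestricted ✓ (simply typable at T2 -> T2 -> T2 -> T2 -> (T1 -> T1) -> T3 -> T2; W, C, E all held)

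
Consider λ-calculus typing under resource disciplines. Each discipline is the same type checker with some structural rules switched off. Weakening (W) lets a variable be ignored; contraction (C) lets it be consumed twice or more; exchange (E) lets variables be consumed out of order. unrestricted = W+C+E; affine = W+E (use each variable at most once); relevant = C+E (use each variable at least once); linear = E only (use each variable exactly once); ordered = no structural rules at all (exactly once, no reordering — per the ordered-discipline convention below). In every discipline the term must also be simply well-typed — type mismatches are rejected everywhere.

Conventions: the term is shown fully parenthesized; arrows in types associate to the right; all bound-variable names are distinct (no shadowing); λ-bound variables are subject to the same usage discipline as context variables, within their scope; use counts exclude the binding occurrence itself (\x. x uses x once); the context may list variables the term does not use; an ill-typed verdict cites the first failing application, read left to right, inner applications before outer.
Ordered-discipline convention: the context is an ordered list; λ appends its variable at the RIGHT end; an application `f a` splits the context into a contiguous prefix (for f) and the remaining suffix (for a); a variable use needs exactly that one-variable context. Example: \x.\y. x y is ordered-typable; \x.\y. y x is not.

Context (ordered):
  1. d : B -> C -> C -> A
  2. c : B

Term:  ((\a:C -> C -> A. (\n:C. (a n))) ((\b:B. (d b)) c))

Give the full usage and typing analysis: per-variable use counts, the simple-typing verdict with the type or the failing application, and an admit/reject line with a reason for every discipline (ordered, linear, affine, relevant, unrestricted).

usage: d: 1×, c: 1×, a [bound]: 1×, n [bound]: 1×, b [bound]: 1×
left-to-right use order: a, n, d, b, c
typing: well-typed at C -> C -> A
ordered: ✓ — d, c, a, n, b once each; derivable with no W/C/E
linear: ✓ — d, c, a, n, b: one use apiece
affine: ✓ — at most one use each (d, c, a, n, b)
relevant: ✓ — d, c, a, n, b: all used, weakening unneeded
unrestricted: ✓ — simply typable at C -> C -> A; W, C, E all held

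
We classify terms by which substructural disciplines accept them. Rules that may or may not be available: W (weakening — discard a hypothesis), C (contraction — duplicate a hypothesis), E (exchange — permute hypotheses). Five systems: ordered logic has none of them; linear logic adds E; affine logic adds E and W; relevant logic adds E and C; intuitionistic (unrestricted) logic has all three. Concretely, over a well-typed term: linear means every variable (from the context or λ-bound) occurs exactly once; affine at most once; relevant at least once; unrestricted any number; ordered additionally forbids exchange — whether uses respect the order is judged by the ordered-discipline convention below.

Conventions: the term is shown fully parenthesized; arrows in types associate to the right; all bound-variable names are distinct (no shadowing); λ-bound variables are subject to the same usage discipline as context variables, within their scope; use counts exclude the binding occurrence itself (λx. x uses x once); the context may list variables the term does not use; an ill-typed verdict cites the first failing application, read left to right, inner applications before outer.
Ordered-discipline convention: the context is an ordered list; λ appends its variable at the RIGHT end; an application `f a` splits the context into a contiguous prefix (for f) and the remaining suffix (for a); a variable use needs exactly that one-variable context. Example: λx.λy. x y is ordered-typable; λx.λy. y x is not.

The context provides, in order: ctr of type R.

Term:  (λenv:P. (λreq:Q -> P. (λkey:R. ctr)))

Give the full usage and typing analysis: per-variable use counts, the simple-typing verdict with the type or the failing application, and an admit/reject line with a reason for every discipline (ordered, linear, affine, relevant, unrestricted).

use counts: ctr: 1, env (λ-bound): 0, req (λ-bound): 0, key (λ-bound): 0
use order (left to right): ctr
typing: well-typed — term : P -> (Q -> P) -> R -> R
ordered: ✗ — unused: env, req, key — weakening required
linear: ✗ — unused: env, req, key — weakening required
affine: ✓ — no duplicate uses among ctr, env, req, key
relevant: ✗ — unused: env, req, key — weakening required
unrestricted: ✓ — simply typable at P -> (Q -> P) -> R -> R; W, C, E all held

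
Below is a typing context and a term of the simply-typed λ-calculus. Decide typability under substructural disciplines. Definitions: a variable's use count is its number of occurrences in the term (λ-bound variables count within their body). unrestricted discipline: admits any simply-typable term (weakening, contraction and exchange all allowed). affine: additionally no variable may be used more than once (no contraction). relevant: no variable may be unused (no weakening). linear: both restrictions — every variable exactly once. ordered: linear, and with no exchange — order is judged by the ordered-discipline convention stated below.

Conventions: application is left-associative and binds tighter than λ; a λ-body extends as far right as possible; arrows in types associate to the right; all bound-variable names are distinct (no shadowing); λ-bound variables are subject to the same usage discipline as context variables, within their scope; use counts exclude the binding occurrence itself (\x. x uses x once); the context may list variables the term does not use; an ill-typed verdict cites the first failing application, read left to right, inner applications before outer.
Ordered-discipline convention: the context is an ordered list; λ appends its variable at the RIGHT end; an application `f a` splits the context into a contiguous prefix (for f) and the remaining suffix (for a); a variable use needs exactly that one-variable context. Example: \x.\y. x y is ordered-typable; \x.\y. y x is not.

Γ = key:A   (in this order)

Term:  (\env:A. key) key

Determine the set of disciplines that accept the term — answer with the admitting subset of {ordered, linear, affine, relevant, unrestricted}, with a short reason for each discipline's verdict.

admitted by: unrestricted
variable uses: key: 2×, env [bound]: 0×
order of uses: key, key
typing: well-typed — term : A
ordered ✗ (repeated use of key ×2; needs weakening: env unused)
linear ✗ (repeated use of key ×2; needs weakening: env unused)
affine ✗ (repeated use of key ×2)
relevant ✗ (needs weakening: env unused)
unrestricted ✓ (well-typed at A; no restrictions here)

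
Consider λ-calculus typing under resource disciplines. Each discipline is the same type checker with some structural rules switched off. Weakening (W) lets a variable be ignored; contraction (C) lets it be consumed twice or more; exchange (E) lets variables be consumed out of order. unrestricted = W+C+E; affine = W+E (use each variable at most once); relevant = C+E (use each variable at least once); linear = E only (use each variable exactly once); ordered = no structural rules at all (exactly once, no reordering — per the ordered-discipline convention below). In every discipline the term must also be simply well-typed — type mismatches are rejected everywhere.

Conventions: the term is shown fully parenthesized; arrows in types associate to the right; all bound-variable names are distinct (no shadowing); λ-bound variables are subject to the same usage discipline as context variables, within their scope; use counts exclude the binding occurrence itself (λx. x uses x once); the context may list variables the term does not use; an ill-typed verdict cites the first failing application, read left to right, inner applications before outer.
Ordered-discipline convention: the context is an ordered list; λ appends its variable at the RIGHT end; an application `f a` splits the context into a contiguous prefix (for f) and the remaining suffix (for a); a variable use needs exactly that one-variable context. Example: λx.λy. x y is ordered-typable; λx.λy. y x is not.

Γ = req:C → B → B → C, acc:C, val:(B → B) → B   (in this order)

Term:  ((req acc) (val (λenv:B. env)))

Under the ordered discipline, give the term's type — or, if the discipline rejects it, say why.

term : B → C
use counts: req ×1; acc ×1; val ×1; env (bound) ×1
order of uses: req, acc, val, env
typing: well-typed — term : B → C
across the five disciplines: ordered ✓ · linear ✓ · affine ✓ · relevant ✓ · unrestricted ✓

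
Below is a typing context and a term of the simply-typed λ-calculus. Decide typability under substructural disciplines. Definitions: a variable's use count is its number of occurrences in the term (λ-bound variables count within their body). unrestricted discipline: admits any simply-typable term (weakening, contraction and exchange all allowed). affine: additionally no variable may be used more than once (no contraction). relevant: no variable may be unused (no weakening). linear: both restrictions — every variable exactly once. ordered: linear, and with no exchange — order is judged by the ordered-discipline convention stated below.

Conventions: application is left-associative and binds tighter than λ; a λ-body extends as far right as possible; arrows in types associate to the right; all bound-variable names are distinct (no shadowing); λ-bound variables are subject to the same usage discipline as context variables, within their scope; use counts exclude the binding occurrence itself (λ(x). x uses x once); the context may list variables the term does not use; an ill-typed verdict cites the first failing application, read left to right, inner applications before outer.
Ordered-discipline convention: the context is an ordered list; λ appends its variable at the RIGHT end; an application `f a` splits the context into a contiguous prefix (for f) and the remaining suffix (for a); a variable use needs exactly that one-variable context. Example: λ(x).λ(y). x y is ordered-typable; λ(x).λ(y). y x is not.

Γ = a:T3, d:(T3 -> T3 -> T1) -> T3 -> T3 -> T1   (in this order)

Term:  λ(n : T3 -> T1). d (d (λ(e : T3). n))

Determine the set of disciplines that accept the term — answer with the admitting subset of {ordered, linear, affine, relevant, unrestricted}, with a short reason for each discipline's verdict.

admitted by: unrestricted
counts: a ×0, d ×2, n (bound) ×1, e (bound) ×0
order of uses: d, d, n
typing: well-typed — term : (T3 -> T1) -> T3 -> T3 -> T1
ordered: ✗, d ×2 used more than once (contraction); needs weakening: a, e unused
linear: ✗, d ×2 used more than once (contraction); needs weakening: a, e unused
affine: ✗, d ×2 used more than once (contraction)
relevant: ✗, needs weakening: a, e unused
unrestricted: ✓, type-checks ((T3 -> T1) -> T3 -> T3 -> T1) and nothing is barred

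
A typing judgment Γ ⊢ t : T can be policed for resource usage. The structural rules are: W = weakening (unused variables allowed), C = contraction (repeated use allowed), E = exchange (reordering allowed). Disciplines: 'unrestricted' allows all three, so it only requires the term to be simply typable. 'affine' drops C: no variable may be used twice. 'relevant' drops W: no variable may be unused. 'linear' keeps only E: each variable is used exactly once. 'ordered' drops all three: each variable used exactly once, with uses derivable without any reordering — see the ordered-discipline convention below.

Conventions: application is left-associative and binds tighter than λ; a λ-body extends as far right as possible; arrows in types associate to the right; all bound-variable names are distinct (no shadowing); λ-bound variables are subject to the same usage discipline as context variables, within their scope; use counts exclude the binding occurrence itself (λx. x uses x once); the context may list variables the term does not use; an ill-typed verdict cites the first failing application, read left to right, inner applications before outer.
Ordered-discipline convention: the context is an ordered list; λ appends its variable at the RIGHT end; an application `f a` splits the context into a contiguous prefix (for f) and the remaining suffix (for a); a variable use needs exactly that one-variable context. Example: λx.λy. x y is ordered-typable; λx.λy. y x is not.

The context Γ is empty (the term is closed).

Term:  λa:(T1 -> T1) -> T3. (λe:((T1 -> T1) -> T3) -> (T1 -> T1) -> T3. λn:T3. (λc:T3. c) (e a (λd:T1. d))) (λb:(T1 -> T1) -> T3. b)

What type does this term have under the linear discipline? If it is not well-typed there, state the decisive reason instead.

not well-typed under linear — n never used (weakening)
counts: a (λ-bound)=1, e (λ-bound)=1, n (λ-bound)=0, c (λ-bound)=1, d (λ-bound)=1, b (λ-bound)=1
left-to-right use order: c, e, a, d, b
typing: well-typed at ((T1 -> T1) -> T3) -> T3 -> T3
across the five disciplines: ordered ✗, linear ✗, affine ✓, relevant ✗, unrestricted ✓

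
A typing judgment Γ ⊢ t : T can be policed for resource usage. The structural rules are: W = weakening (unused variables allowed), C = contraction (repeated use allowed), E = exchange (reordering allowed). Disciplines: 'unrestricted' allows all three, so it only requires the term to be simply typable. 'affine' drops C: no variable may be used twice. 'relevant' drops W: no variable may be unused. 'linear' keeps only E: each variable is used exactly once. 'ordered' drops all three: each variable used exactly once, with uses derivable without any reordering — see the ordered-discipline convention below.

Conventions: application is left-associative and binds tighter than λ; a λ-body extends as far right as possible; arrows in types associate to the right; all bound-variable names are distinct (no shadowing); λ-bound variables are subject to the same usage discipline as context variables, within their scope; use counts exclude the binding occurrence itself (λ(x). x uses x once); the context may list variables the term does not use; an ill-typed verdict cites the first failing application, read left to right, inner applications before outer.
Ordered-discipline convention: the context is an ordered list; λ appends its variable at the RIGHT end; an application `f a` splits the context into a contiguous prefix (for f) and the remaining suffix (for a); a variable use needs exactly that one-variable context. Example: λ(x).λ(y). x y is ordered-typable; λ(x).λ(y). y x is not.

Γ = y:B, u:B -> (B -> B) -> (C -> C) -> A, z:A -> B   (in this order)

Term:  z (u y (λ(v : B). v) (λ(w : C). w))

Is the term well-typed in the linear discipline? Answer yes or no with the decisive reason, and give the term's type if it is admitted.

yes — single use per variable (y, u, z, v, w); term : B
usage: y ×1, u ×1, z ×1, v (bound) ×1, w (bound) ×1
order of uses: z, u, y, v, w
typing: the term checks, with type B
per-discipline verdicts: ordered ✗, linear ✓, affine ✓, relevant ✓, unrestricted ✓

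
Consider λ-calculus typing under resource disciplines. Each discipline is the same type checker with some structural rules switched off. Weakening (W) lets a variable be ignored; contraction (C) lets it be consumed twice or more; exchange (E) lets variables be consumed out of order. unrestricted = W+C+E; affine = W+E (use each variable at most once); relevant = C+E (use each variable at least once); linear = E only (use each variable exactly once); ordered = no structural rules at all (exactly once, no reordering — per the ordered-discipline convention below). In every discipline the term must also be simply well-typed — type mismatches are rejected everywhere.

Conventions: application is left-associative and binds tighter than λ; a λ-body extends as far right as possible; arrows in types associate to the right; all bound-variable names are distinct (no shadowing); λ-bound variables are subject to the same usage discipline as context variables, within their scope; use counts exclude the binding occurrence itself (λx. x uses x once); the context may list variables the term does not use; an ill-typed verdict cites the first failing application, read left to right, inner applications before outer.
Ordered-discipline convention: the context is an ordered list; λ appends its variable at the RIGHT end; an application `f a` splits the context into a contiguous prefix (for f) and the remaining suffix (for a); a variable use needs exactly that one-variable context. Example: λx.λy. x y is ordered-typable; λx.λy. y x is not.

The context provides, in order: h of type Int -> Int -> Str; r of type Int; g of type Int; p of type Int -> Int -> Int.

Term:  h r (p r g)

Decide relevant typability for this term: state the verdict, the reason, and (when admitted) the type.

yes — h, r, g, p: all used, weakening unneeded; term : Str
variable uses: h: 1, r: 2, g: 1, p: 1
left-to-right use order: h, r, p, r, g
typing: ✓ — Str
across the five disciplines: ordered ✗ | linear ✗ | affine ✗ | relevant ✓ | unrestricted ✓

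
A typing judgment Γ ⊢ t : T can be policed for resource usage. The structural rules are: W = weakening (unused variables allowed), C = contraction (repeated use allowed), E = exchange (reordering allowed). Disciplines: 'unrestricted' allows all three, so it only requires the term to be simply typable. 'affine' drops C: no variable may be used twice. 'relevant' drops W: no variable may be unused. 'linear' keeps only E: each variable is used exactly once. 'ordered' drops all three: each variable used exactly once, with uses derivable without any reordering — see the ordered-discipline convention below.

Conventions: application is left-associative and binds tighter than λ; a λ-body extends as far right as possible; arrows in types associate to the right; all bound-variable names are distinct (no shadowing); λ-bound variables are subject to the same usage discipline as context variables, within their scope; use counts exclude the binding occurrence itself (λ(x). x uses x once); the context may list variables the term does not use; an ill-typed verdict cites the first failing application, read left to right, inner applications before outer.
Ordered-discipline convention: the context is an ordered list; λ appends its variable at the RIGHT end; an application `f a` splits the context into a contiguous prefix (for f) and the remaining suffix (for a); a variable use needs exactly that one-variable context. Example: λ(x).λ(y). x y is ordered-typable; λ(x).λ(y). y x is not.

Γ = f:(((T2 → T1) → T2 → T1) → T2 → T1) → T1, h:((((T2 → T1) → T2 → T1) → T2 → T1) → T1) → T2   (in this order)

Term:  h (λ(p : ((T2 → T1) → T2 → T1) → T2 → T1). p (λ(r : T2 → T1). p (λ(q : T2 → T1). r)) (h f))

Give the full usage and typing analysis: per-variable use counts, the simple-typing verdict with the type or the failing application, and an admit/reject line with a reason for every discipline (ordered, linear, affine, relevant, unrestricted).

use counts: f: 1, h: 2, p [bound]: 2, r [bound]: 1, q [bound]: 0
left-to-right use order: h, p, p, r, h, f
typing: well-typed — term : T2
ordered: ✗, uses contraction: h ×2, p ×2; q left unused
linear: ✗, uses contraction: h ×2, p ×2; q left unused
affine: ✗, uses contraction: h ×2, p ×2
relevant: ✗, q left unused
unrestricted: ✓, type-checks (T2) and nothing is barred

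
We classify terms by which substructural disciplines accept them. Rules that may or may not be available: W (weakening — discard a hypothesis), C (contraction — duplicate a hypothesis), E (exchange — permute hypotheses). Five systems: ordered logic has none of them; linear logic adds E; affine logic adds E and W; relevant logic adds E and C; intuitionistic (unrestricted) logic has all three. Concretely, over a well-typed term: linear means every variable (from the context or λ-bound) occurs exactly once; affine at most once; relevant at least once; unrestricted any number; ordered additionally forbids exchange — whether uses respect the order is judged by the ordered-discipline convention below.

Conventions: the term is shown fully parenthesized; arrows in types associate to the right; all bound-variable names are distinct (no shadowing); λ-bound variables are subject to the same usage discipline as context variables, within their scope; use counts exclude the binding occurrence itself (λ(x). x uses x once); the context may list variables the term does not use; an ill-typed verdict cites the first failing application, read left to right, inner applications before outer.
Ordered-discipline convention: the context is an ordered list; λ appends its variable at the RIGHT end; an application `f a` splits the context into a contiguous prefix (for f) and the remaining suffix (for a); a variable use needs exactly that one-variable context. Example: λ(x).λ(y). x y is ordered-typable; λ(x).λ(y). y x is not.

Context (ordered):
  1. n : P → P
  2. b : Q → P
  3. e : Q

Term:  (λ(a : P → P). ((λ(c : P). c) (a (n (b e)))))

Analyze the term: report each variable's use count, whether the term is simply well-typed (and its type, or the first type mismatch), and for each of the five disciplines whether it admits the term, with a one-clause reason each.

counts: n=1, b=1, e=1, a (λ-bound)=1, c (λ-bound)=1
order of uses: c, a, n, b, e
typing: ✓ — (P → P) → P
ordered ✗ (use order c, a, n, b, e needs exchange)
linear ✓ (single use per variable (n, b, e, a, c))
affine ✓ (at most one use each (n, b, e, a, c))
relevant ✓ (n, b, e, a, c: all used, weakening unneeded)
unrestricted ✓ (simply typable at (P → P) → P; W, C, E all held)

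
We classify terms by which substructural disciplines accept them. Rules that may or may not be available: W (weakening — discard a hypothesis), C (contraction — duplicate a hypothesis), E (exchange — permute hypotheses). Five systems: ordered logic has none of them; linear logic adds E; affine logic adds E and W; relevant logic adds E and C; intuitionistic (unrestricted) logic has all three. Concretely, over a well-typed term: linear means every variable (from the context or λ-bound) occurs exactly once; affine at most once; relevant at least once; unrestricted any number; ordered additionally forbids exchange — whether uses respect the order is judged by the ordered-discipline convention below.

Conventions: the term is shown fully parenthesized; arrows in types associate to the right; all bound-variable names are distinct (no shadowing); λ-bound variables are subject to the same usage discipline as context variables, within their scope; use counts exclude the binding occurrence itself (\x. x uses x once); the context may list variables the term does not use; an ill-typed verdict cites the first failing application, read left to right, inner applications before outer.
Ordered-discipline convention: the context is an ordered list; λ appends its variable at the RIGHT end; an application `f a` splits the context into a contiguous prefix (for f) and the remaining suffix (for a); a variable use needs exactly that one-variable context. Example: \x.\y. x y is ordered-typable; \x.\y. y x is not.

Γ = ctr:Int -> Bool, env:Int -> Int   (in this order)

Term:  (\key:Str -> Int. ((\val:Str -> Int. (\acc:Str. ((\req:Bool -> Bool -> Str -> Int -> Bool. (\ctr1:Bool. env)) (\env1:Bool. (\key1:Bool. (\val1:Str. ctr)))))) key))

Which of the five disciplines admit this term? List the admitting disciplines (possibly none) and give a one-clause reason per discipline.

accepted by: affine, unrestricted
variable uses: ctr ×1, env ×1, key (λ-bound) ×1, val (λ-bound) ×0, acc (λ-bound) ×0, req (λ-bound) ×0, ctr1 (λ-bound) ×0, env1 (λ-bound) ×0, key1 (λ-bound) ×0, val1 (λ-bound) ×0
left-to-right use order: env, ctr, key
typing: well-typed — term : (Str -> Int) -> Str -> Bool -> Int -> Int
ordered: ✗ — val, acc, req, ctr1, env1, key1, val1 left unused
linear: ✗ — val, acc, req, ctr1, env1, key1, val1 left unused
affine: ✓ — at most one use each (ctr, env, key, val, acc, req, ctr1, env1, key1, val1)
relevant: ✗ — val, acc, req, ctr1, env1, key1, val1 left unused
unrestricted: ✓ — simply typable at (Str -> Int) -> Str -> Bool -> Int -> Int; W, C, E all held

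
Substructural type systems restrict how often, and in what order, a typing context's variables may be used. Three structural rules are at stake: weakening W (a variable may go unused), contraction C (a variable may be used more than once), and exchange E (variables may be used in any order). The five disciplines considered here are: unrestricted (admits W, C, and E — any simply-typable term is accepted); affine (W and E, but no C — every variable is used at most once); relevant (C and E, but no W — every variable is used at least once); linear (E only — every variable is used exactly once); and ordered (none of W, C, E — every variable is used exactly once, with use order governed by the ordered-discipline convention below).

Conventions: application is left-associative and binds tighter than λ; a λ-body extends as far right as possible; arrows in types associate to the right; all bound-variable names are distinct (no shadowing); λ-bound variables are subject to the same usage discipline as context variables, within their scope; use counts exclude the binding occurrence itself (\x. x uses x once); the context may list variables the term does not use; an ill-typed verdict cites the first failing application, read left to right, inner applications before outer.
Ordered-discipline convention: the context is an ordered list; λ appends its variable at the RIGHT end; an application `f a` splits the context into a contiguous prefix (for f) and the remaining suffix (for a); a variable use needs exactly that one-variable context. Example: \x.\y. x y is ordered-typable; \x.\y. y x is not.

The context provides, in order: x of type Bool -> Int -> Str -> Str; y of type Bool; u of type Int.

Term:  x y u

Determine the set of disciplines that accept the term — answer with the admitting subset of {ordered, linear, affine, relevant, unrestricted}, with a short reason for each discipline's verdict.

admitting disciplines: ordered, linear, affine, relevant, unrestricted
counts: x: 1, y: 1, u: 1
uses in reading order: x, y, u
typing: ✓ — Str -> Str
ordered ✓ (single-use (x, y, u), ordered derivation ok)
linear ✓ (x, y, u: one use apiece)
affine ✓ (at most one use each (x, y, u))
relevant ✓ (none of x, y, u goes unused)
unrestricted ✓ (type-checks (Str -> Str) and nothing is barred)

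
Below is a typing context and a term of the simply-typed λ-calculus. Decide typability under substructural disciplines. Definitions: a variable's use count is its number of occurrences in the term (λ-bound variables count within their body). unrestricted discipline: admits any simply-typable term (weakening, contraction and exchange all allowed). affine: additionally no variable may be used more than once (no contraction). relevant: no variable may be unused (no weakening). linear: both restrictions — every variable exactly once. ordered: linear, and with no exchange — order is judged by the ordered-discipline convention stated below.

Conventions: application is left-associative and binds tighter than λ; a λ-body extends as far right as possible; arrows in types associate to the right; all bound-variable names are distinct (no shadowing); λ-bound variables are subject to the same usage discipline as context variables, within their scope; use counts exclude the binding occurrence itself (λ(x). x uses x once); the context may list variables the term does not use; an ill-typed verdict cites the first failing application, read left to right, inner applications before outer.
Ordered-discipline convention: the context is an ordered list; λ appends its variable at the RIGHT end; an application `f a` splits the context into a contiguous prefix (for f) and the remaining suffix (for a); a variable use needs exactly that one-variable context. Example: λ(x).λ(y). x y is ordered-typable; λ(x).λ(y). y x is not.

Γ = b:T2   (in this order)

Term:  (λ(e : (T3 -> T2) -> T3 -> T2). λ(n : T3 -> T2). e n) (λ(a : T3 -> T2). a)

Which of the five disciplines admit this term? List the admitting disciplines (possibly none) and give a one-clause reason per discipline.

admitted in: affine, unrestricted
usage: b=0, e (λ-bound)=1, n (λ-bound)=1, a (λ-bound)=1
order of uses: e, n, a
typing: well-typed — term : (T3 -> T2) -> T3 -> T2
ordered: ✗, b never used (weakening)
linear: ✗, b never used (weakening)
affine: ✓, no duplicate uses among b, e, n, a
relevant: ✗, b never used (weakening)
unrestricted: ✓, typability at (T3 -> T2) -> T3 -> T2 is all that's needed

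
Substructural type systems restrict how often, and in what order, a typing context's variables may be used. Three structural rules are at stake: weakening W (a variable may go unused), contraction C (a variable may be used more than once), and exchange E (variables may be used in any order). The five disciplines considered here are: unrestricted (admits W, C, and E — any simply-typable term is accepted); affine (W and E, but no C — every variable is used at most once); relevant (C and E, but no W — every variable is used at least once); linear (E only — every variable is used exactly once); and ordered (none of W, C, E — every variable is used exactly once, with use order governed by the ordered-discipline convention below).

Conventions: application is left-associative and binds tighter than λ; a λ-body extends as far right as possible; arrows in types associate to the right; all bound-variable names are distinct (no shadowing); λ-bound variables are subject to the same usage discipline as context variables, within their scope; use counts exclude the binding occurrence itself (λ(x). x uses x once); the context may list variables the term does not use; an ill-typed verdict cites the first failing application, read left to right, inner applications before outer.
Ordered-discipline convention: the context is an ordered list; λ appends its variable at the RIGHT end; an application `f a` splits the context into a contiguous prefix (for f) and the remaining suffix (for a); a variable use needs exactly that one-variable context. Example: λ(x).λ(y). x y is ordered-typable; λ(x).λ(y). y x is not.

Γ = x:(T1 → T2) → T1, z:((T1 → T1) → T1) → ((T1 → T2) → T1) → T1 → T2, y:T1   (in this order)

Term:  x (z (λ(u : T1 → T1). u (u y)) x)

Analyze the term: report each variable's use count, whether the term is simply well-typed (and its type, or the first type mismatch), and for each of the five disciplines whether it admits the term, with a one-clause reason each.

usage: x: 2×; z: 1×; y: 1×; u (bound): 2×
uses in reading order: x, z, u, u, y, x
typing: well-typed — term : T1
ordered: ✗ — repeated use of x ×2, u ×2
linear: ✗ — repeated use of x ×2, u ×2
affine: ✗ — repeated use of x ×2, u ×2
relevant: ✓ — x, z, y, u: all used, weakening unneeded
unrestricted: ✓ — simply typable at T1; W, C, E all held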